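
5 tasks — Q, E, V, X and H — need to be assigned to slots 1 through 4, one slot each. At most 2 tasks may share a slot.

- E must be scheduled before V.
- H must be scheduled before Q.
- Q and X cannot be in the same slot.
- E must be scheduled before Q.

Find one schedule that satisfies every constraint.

H in 1, X in 3, Q in 2, E in 1, V in 2

Checking: E(1) before Q(2); H(1) before Q(2); E(1) before V(2); Q(2) != X(3); max 2 per slot (cap 2).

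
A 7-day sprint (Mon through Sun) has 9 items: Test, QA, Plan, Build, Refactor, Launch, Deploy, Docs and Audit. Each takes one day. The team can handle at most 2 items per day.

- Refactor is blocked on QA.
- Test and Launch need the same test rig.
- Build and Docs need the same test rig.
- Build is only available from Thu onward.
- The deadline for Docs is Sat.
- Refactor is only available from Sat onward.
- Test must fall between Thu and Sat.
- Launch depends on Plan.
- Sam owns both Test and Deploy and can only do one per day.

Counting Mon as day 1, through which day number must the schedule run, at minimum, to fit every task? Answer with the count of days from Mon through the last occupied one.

The precedence chain requires at least 2 distinct days.
With at most 2 per day and 9 tasks, at least 5 days are needed.
Refactor can't be placed before Sat — that is day 6 counting from Mon — so the schedule must run through at least 6 days.
6 works (last occupied day: Sat): for example Refactor=Sat; Audit=Wed; Plan=Mon; Launch=Tue; Deploy=Tue; Test=Thu; QA=Mon; Build=Thu; Docs=Wed.

6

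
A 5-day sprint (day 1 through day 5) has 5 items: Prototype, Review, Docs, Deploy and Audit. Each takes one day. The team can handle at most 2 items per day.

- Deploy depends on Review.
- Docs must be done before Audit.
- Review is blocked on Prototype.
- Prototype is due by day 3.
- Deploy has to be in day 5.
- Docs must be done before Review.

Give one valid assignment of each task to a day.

Docs=day 1; Audit=day 2; Prototype=day 1; Review=day 2; Deploy=day 5

Checking: Prototype(day 1) before Review(day 2); Review(day 2) before Deploy(day 5); Docs(day 1) before Review(day 2); Docs(day 1) before Audit(day 2); Deploy=day 5 in [day 5,day 5]; Prototype=day 1 in [day 1,day 3]; max 2 per day (cap 2).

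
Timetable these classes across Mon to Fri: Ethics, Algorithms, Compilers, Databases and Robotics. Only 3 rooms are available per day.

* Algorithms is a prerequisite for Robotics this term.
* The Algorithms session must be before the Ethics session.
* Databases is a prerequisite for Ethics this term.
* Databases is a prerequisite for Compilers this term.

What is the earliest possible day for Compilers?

Tue

Precedence pushes Compilers to at least Tue.
Compilers at Tue is achievable: Compilers in Tue; Robotics in Tue; Algorithms in Mon; Databases in Mon; Ethics in Tue.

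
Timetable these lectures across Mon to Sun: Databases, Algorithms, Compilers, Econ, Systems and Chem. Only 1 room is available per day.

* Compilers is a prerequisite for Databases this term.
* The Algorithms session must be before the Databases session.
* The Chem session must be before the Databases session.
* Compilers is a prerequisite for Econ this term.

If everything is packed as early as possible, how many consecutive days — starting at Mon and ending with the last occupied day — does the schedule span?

The precedence chain requires at least 2 distinct days.
With at most 1 per day and 6 lectures, at least 6 days are needed.
6 works (last occupied day: Sat): for example Econ -> Fri, Databases -> Thu, Algorithms -> Tue, Systems -> Sat, Chem -> Wed, Compilers -> Mon.

6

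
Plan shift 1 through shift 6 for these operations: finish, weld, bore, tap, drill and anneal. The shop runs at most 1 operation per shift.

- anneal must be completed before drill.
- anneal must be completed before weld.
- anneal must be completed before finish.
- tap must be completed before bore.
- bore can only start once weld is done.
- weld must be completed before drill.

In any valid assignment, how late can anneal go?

Downstream work caps anneal at shift 4.
anneal at shift 2 is achievable: bore in shift 4; anneal in shift 2; finish in shift 6; tap in shift 1; drill in shift 5; weld in shift 3.
Nothing later works — the capacity limit rule out every shift after shift 2.

shift 2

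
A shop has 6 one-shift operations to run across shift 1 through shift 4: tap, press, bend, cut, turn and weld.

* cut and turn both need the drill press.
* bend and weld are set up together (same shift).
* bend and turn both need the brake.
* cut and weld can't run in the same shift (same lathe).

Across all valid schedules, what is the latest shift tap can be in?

shift 4

tap at shift 4 is achievable: press=shift 1; weld=shift 1; bend=shift 1; turn=shift 3; tap=shift 4; cut=shift 2.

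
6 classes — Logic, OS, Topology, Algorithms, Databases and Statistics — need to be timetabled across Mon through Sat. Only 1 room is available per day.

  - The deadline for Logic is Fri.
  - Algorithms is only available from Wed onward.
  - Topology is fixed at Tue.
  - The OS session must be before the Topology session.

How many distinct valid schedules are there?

Splitting on Logic: it can be Wed (6), Thu (6), Fri (6). Listing each branch's schedules as (OS, Topology, Algorithms, Databases, Statistics):
Logic=Wed: (Mon,Tue,Thu,Fri,Sat) (Mon,Tue,Thu,Sat,Fri) (Mon,Tue,Fri,Thu,Sat) (Mon,Tue,Fri,Sat,Thu) (Mon,Tue,Sat,Thu,Fri) (Mon,Tue,Sat,Fri,Thu) — 6.
Logic=Thu: (Mon,Tue,Wed,Fri,Sat) (Mon,Tue,Wed,Sat,Fri) (Mon,Tue,Fri,Wed,Sat) (Mon,Tue,Fri,Sat,Wed) (Mon,Tue,Sat,Wed,Fri) (Mon,Tue,Sat,Fri,Wed) — 6.
Logic=Fri: (Mon,Tue,Wed,Thu,Sat) (Mon,Tue,Wed,Sat,Thu) (Mon,Tue,Thu,Wed,Sat) (Mon,Tue,Thu,Sat,Wed) (Mon,Tue,Sat,Wed,Thu) (Mon,Tue,Sat,Thu,Wed) — 6.
Summing: 6 + 6 + 6 = 18.

18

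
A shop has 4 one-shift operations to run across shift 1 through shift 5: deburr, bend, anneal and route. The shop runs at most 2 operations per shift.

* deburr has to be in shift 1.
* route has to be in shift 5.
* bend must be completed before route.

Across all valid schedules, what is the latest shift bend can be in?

Downstream work caps bend at shift 4.
bend at shift 4 is achievable: deburr in shift 1; bend in shift 4; route in shift 5; anneal in shift 1.

shift 4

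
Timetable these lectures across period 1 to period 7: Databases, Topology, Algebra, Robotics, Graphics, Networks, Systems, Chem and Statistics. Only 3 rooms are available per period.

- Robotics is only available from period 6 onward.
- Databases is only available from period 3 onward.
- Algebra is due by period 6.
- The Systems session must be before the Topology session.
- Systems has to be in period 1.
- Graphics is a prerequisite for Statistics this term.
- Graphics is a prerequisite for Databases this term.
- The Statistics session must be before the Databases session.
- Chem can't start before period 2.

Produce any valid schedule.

Databases=period 3; Systems=period 1; Networks=period 3; Robotics=period 6; Statistics=period 2; Graphics=period 1; Chem=period 2; Algebra=period 1; Topology=period 2

Checking: Graphics(period 1) before Databases(period 3); Graphics(period 1) before Statistics(period 2); Statistics(period 2) before Databases(period 3); Systems(period 1) before Topology(period 2); Systems=period 1 in [period 1,period 1]; Robotics=period 6 in [period 6,period 7]; Algebra=period 1 in [period 1,period 6]; Chem=period 2 in [period 2,period 7]; Databases=period 3 in [period 3,period 7]; max 3 per period (cap 3).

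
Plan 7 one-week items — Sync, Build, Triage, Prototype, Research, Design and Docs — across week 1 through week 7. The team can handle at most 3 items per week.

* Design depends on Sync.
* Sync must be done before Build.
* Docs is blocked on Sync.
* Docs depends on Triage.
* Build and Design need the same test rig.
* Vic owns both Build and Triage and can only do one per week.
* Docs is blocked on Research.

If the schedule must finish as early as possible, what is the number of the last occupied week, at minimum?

The precedence chain requires at least 2 distinct weeks.
With at most 3 per week and 7 work items, at least 3 weeks are needed.
3 works (last occupied week: week 3): for example Build=week 2, Research=week 1, Design=week 3, Prototype=week 2, Sync=week 1, Triage=week 1, Docs=week 2.

week 3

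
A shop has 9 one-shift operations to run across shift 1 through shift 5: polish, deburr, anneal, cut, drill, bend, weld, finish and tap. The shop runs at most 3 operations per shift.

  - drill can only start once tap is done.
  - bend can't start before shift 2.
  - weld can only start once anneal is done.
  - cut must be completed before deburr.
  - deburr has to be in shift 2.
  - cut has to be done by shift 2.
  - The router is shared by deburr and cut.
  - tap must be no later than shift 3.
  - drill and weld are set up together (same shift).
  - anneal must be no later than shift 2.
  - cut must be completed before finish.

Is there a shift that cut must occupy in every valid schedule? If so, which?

cut's window is shift 1–shift 2.
deburr is fixed at shift 2, and cut can't share a shift with deburr.
So cut must be shift 1.

shift 1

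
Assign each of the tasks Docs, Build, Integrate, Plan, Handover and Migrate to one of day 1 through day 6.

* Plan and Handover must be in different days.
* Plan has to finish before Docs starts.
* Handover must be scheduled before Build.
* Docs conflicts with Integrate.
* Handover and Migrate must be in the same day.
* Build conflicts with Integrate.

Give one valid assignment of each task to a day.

Integrate=day 1; Plan=day 1; Handover=day 2; Docs=day 2; Migrate=day 2; Build=day 3

Checking: Plan(day 1) before Docs(day 2); Handover(day 2) before Build(day 3); Build(day 3) != Integrate(day 1); Plan(day 1) != Handover(day 2); Docs(day 2) != Integrate(day 1); Handover = Migrate = day 2.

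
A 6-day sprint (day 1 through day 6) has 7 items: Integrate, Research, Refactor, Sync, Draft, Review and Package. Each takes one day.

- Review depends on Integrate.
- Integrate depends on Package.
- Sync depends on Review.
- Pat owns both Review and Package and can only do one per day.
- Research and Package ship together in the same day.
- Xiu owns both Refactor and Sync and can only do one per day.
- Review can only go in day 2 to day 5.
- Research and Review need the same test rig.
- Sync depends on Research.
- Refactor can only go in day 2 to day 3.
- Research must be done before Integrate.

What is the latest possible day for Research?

day 3

Downstream work caps Research at day 3.
Research at day 3 is achievable: Review in day 5, Draft in day 1, Sync in day 6, Integrate in day 4, Refactor in day 2, Package in day 3, Research in day 3.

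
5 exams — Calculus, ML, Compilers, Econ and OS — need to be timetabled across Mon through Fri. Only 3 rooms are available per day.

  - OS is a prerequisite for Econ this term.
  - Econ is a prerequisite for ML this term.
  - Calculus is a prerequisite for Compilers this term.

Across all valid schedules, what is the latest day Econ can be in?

Precedence pushes Econ to at least Tue; downstream work caps Econ at Thu.
Econ at Thu is achievable: OS -> Mon; ML -> Fri; Calculus -> Mon; Compilers -> Tue; Econ -> Thu.

Thu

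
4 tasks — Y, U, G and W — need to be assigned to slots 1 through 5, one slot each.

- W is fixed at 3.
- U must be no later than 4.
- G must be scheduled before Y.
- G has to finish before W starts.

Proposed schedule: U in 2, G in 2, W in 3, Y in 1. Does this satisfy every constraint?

No — it violates: G must be scheduled before Y

U must be no later than 4 — holds.
W is fixed at 3 — holds.
G must be scheduled before Y — violated.
G has to finish before W starts — holds.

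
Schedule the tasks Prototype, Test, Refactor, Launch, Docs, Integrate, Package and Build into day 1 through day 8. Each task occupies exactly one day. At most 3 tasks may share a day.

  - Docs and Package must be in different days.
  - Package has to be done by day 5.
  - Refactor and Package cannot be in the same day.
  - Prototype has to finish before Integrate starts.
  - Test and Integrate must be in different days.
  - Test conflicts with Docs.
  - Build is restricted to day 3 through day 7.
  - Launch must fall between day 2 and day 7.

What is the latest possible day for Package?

Package's own window allows nothing later than day 5.
Package at day 5 is achievable: Refactor in day 1; Build in day 3; Test in day 1; Docs in day 2; Package in day 5; Launch in day 2; Prototype in day 1; Integrate in day 2.

day 5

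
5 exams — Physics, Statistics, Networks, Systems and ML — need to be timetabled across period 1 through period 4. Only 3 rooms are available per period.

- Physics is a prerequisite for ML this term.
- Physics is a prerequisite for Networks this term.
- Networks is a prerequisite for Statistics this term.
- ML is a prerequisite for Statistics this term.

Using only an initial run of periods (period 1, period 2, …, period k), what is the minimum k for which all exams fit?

The precedence chain requires at least 3 distinct periods.
With at most 3 per period and 5 exams, at least 2 periods are needed.
3 works (last occupied period: period 3): for example ML -> period 2; Physics -> period 1; Networks -> period 2; Systems -> period 1; Statistics -> period 3.

3 periods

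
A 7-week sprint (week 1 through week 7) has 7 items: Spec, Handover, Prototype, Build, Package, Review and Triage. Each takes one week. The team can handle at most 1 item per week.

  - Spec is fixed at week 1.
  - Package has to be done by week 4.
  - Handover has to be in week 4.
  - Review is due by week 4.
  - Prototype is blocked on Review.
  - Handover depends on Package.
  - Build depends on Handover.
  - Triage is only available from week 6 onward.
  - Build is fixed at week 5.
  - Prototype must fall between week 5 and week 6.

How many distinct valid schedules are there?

2

Enumerating: Package in week 2; Handover in week 4; Build in week 5; Triage in week 7; Review in week 3; Spec in week 1; Prototype in week 6 | Spec in week 1; Review in week 2; Build in week 5; Triage in week 7; Handover in week 4; Package in week 3; Prototype in week 6.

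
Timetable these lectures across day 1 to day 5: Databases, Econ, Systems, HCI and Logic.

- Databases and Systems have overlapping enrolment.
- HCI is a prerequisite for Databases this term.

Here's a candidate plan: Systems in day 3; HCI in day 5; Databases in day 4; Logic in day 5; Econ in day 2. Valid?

No — it violates: HCI is a prerequisite for Databases this term

Databases and Systems have overlapping enrolment — holds.
HCI is a prerequisite for Databases this term — violated.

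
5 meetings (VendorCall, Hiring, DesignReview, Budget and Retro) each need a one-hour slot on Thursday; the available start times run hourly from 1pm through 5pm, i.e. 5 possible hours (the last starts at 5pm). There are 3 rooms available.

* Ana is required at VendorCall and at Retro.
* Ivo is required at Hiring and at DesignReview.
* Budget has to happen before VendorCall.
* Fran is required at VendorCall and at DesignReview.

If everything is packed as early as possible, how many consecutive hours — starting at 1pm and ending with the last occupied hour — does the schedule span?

2

The precedence chain requires at least 2 distinct hours.
With at most 3 per hour and 5 meetings, at least 2 hours are needed.
2 works (last occupied hour: 2pm): for example Hiring=2pm; Budget=1pm; VendorCall=2pm; Retro=1pm; DesignReview=1pm.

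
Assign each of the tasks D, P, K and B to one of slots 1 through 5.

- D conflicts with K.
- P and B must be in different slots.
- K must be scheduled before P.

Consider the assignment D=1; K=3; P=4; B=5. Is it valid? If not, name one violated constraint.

Yes, all constraints hold

D conflicts with K — holds.
P and B must be in different slots — holds.
K must be scheduled before P — holds.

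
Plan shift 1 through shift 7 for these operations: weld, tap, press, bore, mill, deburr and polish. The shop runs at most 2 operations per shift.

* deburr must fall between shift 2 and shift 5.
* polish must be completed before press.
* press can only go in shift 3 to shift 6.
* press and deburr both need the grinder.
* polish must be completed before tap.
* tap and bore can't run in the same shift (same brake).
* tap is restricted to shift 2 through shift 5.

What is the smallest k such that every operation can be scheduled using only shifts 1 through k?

The precedence chain requires at least 2 distinct shifts.
With at most 2 per shift and 7 operations, at least 4 shifts are needed.
press can't be placed before shift 3, so the schedule must run through at least shift 3.
4 works (last occupied shift: shift 4): for example bore=shift 3; polish=shift 1; press=shift 3; weld=shift 1; mill=shift 4; tap=shift 2; deburr=shift 2.

4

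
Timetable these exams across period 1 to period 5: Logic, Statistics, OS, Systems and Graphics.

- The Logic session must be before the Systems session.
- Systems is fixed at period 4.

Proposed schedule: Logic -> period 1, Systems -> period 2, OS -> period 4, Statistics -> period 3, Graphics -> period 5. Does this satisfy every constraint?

Invalid. Systems is fixed at period 4.

Systems is fixed at period 4 — violated.
The Logic session must be before the Systems session — holds.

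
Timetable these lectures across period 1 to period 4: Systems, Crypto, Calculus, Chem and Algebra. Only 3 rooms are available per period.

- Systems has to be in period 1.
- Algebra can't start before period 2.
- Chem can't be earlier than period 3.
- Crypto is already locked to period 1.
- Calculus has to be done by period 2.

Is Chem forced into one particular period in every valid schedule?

No

Chem can be period 3 (e.g. Chem in period 3, Systems in period 1, Algebra in period 2, Crypto in period 1, Calculus in period 1) or period 4 (e.g. Chem -> period 4, Systems -> period 1, Calculus -> period 1, Algebra -> period 2, Crypto -> period 1).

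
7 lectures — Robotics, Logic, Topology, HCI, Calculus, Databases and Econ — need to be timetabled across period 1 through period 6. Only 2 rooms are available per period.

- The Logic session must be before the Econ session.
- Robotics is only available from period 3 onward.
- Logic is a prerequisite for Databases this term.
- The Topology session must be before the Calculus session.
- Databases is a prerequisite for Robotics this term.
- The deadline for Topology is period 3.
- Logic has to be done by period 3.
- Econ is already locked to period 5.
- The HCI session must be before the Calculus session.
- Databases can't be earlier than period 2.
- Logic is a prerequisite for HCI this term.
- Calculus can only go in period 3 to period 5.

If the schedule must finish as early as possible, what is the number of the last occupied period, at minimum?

period 5

The precedence chain requires at least 3 distinct periods.
With at most 2 per period and 7 lectures, at least 4 periods are needed.
Econ can't be placed before period 5, so the schedule must run through at least period 5.
5 works (last occupied period: period 5): for example Topology -> period 1; Logic -> period 1; Robotics -> period 3; Calculus -> period 3; Econ -> period 5; HCI -> period 2; Databases -> period 2.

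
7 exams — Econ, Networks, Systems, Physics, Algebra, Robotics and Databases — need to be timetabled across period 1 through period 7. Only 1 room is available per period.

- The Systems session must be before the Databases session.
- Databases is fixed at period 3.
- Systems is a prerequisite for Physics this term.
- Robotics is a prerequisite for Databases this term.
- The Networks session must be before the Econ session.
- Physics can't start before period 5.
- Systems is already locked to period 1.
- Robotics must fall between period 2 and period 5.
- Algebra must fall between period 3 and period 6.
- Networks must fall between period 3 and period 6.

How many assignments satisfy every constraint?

7

Splitting on Econ: it can be period 5 (1), period 6 (2), period 7 (4). Listing each branch's schedules as (Networks, Systems, Physics, Algebra, Robotics, Databases) by period number:
Econ=period 5: (4,1,7,6,2,3) — 1.
Econ=period 6: (4,1,7,5,2,3) (5,1,7,4,2,3) — 2.
Econ=period 7: (4,1,5,6,2,3) (4,1,6,5,2,3) (5,1,6,4,2,3) (6,1,5,4,2,3) — 4.
Summing: 1 + 2 + 4 = 7.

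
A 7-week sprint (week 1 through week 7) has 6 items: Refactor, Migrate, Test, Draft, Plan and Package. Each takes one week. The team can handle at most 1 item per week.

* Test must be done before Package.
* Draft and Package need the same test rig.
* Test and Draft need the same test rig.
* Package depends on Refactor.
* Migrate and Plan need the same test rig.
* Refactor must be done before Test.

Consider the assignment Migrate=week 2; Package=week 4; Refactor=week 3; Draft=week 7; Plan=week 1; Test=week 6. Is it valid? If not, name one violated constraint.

Refactor must be done before Test — holds.
Migrate and Plan need the same test rig — holds.
The team can handle at most 1 item per week — holds.
Test and Draft need the same test rig — holds.
Draft and Package need the same test rig — holds.
Test must be done before Package — violated.
Package depends on Refactor — holds.

Invalid. Test must be done before Package.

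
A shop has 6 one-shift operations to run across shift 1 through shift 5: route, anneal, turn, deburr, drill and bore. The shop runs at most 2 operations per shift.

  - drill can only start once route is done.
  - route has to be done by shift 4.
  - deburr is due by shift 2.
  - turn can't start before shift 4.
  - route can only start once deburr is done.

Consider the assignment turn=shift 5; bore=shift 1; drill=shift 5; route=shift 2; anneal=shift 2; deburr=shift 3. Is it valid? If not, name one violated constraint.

No. deburr is due by shift 2 is not satisfied.

route has to be done by shift 4 — holds.
drill can only start once route is done — holds.
turn can't start before shift 4 — holds.
route can only start once deburr is done — violated.
deburr is due by shift 2 — violated.
The shop runs at most 2 operations per shift — holds.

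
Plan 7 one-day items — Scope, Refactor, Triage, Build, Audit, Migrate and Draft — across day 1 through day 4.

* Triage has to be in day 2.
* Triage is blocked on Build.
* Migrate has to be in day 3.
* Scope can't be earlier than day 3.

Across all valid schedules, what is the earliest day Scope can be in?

day 3

Scope is available from day 3.
Scope at day 3 is achievable: Refactor in day 1, Scope in day 3, Build in day 1, Migrate in day 3, Triage in day 2, Draft in day 1, Audit in day 1.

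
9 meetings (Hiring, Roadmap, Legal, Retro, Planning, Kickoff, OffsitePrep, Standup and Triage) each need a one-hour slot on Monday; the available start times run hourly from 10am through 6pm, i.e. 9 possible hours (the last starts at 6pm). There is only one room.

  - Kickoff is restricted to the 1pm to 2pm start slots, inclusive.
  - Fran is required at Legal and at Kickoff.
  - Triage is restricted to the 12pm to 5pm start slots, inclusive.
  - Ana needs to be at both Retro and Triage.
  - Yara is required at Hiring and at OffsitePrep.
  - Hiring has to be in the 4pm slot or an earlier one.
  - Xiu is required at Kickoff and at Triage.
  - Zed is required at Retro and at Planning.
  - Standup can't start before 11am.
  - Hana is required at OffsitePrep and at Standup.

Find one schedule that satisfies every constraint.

Standup -> 11am; OffsitePrep -> 6pm; Hiring -> 10am; Planning -> 5pm; Legal -> 3pm; Triage -> 12pm; Roadmap -> 2pm; Retro -> 4pm; Kickoff -> 1pm

Checking: Legal(3pm) != Kickoff(1pm); Hiring(10am) != OffsitePrep(6pm); Retro(4pm) != Triage(12pm); Retro(4pm) != Planning(5pm); OffsitePrep(6pm) != Standup(11am); Kickoff(1pm) != Triage(12pm); Hiring=10am in [10am,4pm]; Kickoff=1pm in [1pm,2pm]; Standup=11am in [11am,6pm]; Triage=12pm in [12pm,5pm]; max 1 per hour (cap 1).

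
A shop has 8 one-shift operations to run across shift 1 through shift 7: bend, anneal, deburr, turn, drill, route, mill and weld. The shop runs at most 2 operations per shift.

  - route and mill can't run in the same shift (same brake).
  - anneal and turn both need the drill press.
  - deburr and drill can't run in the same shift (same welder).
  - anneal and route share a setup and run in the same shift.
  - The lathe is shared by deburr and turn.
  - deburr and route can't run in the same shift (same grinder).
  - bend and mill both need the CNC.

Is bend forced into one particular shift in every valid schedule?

bend can be shift 1 (e.g. anneal -> shift 2, turn -> shift 3, mill -> shift 4, drill -> shift 3, bend -> shift 1, route -> shift 2, weld -> shift 4, deburr -> shift 1) or shift 2 (e.g. bend=shift 2, drill=shift 3, mill=shift 4, anneal=shift 1, deburr=shift 2, turn=shift 3, route=shift 1, weld=shift 4).

No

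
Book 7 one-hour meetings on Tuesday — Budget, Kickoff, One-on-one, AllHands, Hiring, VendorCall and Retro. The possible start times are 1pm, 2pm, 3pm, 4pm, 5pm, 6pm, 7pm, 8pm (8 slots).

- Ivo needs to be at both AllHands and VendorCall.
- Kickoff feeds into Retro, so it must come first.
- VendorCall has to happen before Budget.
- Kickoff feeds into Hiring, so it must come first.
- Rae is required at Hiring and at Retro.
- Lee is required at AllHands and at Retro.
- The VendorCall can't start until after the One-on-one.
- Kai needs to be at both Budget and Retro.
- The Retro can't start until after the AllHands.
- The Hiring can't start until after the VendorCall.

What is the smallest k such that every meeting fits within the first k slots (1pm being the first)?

The precedence chain requires at least 3 distinct slots.
3 works (last occupied slot: 3pm): for example Budget=3pm, One-on-one=1pm, Retro=2pm, Hiring=3pm, VendorCall=2pm, AllHands=1pm, Kickoff=1pm.

3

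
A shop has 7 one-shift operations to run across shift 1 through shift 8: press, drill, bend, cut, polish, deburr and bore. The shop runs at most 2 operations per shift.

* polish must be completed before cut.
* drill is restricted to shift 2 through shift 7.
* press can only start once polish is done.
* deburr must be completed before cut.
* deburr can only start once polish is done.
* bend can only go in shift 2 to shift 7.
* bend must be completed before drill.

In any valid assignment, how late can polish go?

shift 6

Downstream work caps polish at shift 6.
polish at shift 6 is achievable: bore in shift 1, deburr in shift 7, bend in shift 2, drill in shift 3, polish in shift 6, cut in shift 8, press in shift 7.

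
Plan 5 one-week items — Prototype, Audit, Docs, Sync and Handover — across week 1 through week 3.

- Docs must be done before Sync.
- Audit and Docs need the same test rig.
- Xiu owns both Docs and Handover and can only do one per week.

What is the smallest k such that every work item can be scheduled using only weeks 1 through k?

2

The precedence chain requires at least 2 distinct weeks.
2 works (last occupied week: week 2): for example Prototype -> week 1; Docs -> week 1; Handover -> week 2; Sync -> week 2; Audit -> week 2.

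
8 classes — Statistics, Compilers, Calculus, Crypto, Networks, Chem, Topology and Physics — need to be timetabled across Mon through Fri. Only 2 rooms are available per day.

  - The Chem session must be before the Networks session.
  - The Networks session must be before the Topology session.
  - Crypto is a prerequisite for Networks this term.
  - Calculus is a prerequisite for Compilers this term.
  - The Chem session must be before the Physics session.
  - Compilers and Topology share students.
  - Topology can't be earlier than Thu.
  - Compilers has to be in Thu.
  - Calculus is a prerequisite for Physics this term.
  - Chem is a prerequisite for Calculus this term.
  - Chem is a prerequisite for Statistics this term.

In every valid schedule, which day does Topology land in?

Fri

Topology's window is Thu–Fri.
Compilers is fixed at Thu, and Topology can't share a day with Compilers.
So Topology must be Fri.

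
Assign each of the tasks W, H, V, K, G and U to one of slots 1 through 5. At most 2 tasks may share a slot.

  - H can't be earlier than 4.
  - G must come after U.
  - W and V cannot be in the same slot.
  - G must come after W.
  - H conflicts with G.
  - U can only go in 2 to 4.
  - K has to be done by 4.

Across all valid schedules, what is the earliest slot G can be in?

Precedence pushes G to at least 3.
G at 3 is achievable: K=1; U=2; W=1; G=3; H=4; V=2.

3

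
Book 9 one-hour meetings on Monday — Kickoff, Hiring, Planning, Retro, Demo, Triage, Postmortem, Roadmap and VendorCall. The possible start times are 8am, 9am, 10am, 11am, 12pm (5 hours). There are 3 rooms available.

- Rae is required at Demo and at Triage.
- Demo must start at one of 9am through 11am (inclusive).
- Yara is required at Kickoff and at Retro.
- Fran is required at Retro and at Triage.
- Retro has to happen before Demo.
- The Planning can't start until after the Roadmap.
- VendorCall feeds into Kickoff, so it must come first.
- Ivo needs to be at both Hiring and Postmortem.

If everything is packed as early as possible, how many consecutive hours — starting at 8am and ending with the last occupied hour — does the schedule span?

3 hours

The precedence chain requires at least 2 distinct hours.
With at most 3 per hour and 9 meetings, at least 3 hours are needed.
3 works (last occupied hour: 10am): for example VendorCall in 8am, Triage in 10am, Kickoff in 9am, Hiring in 9am, Retro in 8am, Planning in 10am, Roadmap in 8am, Demo in 9am, Postmortem in 10am.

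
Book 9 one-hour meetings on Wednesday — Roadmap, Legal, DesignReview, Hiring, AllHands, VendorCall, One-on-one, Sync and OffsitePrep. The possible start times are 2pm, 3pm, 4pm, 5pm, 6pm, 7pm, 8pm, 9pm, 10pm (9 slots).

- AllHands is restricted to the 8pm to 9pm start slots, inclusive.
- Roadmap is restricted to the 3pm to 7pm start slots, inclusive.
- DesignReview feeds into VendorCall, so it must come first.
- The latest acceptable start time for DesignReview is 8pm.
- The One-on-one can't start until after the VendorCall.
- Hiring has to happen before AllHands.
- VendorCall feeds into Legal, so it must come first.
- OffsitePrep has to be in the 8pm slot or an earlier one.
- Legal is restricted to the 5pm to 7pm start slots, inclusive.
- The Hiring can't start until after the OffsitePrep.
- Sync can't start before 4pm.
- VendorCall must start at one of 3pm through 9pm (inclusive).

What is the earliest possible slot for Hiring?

Precedence pushes Hiring to at least 3pm; downstream work caps Hiring at 8pm.
Hiring at 3pm is achievable: Legal=5pm, Roadmap=3pm, One-on-one=4pm, VendorCall=3pm, Hiring=3pm, OffsitePrep=2pm, DesignReview=2pm, AllHands=8pm, Sync=4pm.

3pm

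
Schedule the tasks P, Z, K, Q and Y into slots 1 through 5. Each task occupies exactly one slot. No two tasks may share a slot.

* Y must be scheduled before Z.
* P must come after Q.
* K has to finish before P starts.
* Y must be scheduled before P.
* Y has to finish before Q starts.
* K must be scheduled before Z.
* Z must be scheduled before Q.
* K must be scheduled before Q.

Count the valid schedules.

2

Enumerating: K in 1, P in 5, Z in 3, Q in 4, Y in 2 | Z=3; K=2; Y=1; P=5; Q=4.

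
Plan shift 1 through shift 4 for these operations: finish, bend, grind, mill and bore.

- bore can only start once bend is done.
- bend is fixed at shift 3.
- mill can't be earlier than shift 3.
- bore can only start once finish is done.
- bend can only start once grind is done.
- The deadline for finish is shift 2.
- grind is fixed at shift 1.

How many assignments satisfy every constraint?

4

Enumerating: bend -> shift 3; grind -> shift 1; mill -> shift 3; finish -> shift 1; bore -> shift 4 | bore in shift 4; bend in shift 3; grind in shift 1; mill in shift 4; finish in shift 1 | bore in shift 4; finish in shift 2; mill in shift 3; bend in shift 3; grind in shift 1 | bore=shift 4, finish=shift 2, mill=shift 4, bend=shift 3, grind=shift 1.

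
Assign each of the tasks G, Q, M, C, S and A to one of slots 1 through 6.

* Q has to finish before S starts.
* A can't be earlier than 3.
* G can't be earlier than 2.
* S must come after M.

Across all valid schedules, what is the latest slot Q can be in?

Downstream work caps Q at 5.
Q at 5 is achievable: C -> 1; S -> 6; G -> 2; A -> 3; Q -> 5; M -> 1.

5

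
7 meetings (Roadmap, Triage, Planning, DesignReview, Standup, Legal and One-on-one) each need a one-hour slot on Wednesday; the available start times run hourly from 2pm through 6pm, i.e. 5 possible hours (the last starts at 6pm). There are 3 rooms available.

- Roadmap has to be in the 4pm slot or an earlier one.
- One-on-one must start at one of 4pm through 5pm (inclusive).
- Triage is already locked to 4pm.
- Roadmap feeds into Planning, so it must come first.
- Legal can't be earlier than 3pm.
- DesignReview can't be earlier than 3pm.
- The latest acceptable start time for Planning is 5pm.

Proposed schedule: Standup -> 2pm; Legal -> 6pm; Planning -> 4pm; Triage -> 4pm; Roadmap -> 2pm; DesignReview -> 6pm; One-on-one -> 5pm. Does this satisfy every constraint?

Yes

Roadmap feeds into Planning, so it must come first — holds.
The latest acceptable start time for Planning is 5pm — holds.
Legal can't be earlier than 3pm — holds.
There are 3 rooms available — holds.
DesignReview can't be earlier than 3pm — holds.
Triage is already locked to 4pm — holds.
One-on-one must start at one of 4pm through 5pm (inclusive) — holds.
Roadmap has to be in the 4pm slot or an earlier one — holds.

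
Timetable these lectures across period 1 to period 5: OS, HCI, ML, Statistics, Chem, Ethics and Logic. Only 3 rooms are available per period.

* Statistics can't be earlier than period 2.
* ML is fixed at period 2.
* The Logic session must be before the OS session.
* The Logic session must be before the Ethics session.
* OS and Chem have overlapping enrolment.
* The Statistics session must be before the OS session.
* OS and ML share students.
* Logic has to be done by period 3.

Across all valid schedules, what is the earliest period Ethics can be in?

Precedence pushes Ethics to at least period 2.
Ethics at period 2 is achievable: HCI=period 1; OS=period 3; ML=period 2; Logic=period 1; Chem=period 1; Statistics=period 2; Ethics=period 2.

period 2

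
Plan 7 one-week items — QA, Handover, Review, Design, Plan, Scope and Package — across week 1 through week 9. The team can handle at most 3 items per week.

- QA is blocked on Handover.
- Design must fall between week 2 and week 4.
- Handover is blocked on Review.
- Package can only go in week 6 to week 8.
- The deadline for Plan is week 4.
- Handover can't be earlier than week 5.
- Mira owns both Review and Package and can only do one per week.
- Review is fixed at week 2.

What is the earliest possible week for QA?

week 6

Precedence pushes QA to at least week 6.
QA at week 6 is achievable: Handover -> week 5, Scope -> week 1, Plan -> week 1, Package -> week 6, QA -> week 6, Review -> week 2, Design -> week 2.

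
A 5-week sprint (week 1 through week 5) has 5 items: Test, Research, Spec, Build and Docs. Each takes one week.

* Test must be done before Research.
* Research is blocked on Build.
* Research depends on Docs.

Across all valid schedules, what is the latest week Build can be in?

week 4

Downstream work caps Build at week 4.
Build at week 4 is achievable: Test -> week 1; Build -> week 4; Spec -> week 1; Docs -> week 1; Research -> week 5.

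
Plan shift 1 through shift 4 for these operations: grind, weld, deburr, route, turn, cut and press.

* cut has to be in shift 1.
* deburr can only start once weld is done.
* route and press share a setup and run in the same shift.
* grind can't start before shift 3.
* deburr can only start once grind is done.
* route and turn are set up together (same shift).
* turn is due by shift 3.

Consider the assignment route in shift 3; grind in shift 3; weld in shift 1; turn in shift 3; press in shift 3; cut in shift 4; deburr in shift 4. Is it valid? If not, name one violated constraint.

Invalid. cut has to be in shift 1.

route and press share a setup and run in the same shift — holds.
cut has to be in shift 1 — violated.
turn is due by shift 3 — holds.
deburr can only start once weld is done — holds.
deburr can only start once grind is done — holds.
grind can't start before shift 3 — holds.
route and turn are set up together (same shift) — holds.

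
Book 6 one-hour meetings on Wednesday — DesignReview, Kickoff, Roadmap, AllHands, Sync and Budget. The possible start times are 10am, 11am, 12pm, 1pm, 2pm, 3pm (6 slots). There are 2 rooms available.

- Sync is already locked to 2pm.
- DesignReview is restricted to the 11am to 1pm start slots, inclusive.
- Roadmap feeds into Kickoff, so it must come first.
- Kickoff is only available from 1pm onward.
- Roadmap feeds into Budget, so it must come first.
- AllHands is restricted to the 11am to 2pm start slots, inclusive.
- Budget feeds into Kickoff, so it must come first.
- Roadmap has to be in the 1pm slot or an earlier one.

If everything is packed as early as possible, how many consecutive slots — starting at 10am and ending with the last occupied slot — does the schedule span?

The precedence chain requires at least 3 distinct slots.
With at most 2 per slot and 6 meetings, at least 3 slots are needed.
Sync can't be placed before 2pm — that is slot 5 counting from 10am — so the schedule must run through at least 5 slots.
5 works (last occupied slot: 2pm): for example Sync in 2pm, Budget in 12pm, AllHands in 11am, Kickoff in 1pm, DesignReview in 11am, Roadmap in 10am.

5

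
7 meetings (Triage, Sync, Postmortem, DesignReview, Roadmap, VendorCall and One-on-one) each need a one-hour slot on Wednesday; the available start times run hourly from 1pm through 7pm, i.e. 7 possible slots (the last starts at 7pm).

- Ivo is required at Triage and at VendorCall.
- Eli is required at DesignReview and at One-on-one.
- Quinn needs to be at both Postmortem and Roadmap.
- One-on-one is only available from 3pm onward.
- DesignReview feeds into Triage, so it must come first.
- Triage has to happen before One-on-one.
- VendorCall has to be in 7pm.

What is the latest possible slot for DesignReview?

Downstream work caps DesignReview at 5pm.
DesignReview at 5pm is achievable: DesignReview=5pm; Sync=1pm; Triage=6pm; Postmortem=1pm; VendorCall=7pm; One-on-one=7pm; Roadmap=2pm.

5pm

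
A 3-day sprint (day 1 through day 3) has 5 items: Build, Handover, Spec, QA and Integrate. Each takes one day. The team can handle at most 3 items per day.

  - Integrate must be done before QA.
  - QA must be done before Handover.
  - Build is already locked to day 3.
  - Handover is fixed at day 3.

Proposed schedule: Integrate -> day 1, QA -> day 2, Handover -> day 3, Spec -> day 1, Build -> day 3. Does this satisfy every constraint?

Valid

Integrate must be done before QA — holds.
Build is already locked to day 3 — holds.
The team can handle at most 3 items per day — holds.
Handover is fixed at day 3 — holds.
QA must be done before Handover — holds.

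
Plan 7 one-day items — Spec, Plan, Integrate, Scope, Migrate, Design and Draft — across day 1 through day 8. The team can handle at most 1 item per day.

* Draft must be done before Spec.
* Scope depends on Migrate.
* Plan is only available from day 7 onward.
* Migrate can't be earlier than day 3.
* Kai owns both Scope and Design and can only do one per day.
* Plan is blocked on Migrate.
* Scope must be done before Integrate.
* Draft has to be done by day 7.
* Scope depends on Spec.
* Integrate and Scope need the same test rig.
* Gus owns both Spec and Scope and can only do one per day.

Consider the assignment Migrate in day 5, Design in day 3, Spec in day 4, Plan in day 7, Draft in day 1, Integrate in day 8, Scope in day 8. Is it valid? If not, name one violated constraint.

Invalid. Integrate and Scope need the same test rig.

Draft has to be done by day 7 — holds.
Scope depends on Spec — holds.
Scope depends on Migrate — holds.
Gus owns both Spec and Scope and can only do one per day — holds.
Migrate can't be earlier than day 3 — holds.
Kai owns both Scope and Design and can only do one per day — holds.
Integrate and Scope need the same test rig — violated.
The team can handle at most 1 item per day — violated.
Draft must be done before Spec — holds.
Plan is only available from day 7 onward — holds.
Plan is blocked on Migrate — holds.
Scope must be done before Integrate — violated.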